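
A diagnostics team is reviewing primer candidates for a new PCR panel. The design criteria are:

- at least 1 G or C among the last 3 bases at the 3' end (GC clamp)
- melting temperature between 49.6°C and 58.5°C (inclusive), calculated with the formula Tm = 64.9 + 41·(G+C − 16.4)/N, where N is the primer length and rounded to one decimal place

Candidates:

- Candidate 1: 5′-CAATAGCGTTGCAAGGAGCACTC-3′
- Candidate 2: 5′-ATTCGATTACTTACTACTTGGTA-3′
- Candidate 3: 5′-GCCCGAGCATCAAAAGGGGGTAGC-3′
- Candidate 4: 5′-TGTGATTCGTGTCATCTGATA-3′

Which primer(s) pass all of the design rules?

Candidate 1 only.

Candidate 1 (23 nt, A=7 T=4 G=6 C=6): 3' end CTC has 2 G/C ✓; Tm = 64.9 + 41·(12 − 16.4)/23 = 57.1°C ✓ — passes.
Candidate 2 (23 nt, A=6 T=10 G=3 C=4): 3' end GTA has 1 G/C ✓; Tm = 64.9 + 41·(7 − 16.4)/23 = 48.1°C, outside 49.6–58.5°C ✗ — fails.
Candidate 3 (24 nt, A=7 T=2 G=9 C=6): 3' end AGC has 2 G/C ✓; Tm = 64.9 + 41·(15 − 16.4)/24 = 62.5°C, outside 49.6–58.5°C ✗ — fails.
Candidate 4 (21 nt, A=4 T=9 G=5 C=3): 3' end ATA has 0 G/C, need ≥1 ✗; Tm = 64.9 + 41·(8 − 16.4)/21 = 48.5°C, outside 49.6–58.5°C ✗ — fails.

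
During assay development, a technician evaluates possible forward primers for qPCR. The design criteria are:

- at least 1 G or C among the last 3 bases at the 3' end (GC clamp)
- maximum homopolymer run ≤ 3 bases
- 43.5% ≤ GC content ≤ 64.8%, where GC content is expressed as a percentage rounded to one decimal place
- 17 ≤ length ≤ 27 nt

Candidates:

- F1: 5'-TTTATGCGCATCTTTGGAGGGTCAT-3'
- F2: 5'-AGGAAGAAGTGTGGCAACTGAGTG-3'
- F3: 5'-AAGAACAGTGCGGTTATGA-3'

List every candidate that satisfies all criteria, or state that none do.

F1 (25 nt, A=4 T=10 G=7 C=4): 3' end CAT has 1 G/C ✓; longest run = 3 ✓; GC 11/25 = 44.0% ✓; length 25 ✓ — passes.
F2 (24 nt, A=8 T=4 G=10 C=2): 3' end GTG has 2 G/C ✓; longest run = 2 ✓; GC 12/24 = 50.0% ✓; length 24 ✓ — passes.
F3 (19 nt, A=7 T=4 G=6 C=2): 3' end TGA has 1 G/C ✓; longest run = 2 ✓; GC 8/19 = 42.1%, outside 43.5–64.8% ✗; length 19 ✓ — fails.

F1 and F2.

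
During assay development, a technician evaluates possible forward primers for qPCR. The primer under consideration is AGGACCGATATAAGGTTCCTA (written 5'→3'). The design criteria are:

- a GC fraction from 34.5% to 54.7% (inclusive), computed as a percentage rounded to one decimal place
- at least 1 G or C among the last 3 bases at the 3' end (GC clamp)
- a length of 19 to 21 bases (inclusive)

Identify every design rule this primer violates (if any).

Meets all criteria.

Base counts: A=7, T=5, G=5, C=4 (length 21).
GC content: GC 9/21 = 42.9% ✓
GC clamp: 3' end CTA has 1 G/C ✓
length: length 21 ✓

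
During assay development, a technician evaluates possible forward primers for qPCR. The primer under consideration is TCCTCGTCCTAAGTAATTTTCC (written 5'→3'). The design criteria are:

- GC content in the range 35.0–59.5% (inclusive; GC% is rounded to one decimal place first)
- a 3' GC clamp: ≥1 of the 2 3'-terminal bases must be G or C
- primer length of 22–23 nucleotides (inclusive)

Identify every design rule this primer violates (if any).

Base counts: A=4, T=9, G=2, C=7 (length 22).
GC content: GC 9/22 = 40.9% ✓
GC clamp: 3' end CC has 2 G/C ✓
length: length 22 ✓

Meets all criteria.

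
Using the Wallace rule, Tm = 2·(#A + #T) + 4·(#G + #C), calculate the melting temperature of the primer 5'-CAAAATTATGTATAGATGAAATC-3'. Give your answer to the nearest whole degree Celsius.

Base counts: A=11, T=7, G=3, C=2 (length 23).
Tm = 2·(11+7) + 4·(3+2) = 2·18 + 4·5 = 36 + 20 = 56°C.

56°C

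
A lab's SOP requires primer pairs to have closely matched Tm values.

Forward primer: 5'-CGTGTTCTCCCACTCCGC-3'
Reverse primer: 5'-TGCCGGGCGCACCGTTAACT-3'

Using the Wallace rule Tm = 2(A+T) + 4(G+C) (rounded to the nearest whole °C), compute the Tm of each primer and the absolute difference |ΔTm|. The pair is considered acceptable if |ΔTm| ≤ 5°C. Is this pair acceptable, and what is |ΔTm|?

Forward: A=1 T=5 G=3 C=9 → Tm = 2·6 + 4·12 = 60°C.
Reverse: A=3 T=4 G=6 C=7 → Tm = 2·7 + 4·13 = 66°C.
|ΔTm| = |60 − 66| = 6°C, > 5°C.

|ΔTm| = 6°C; the pair is not acceptable.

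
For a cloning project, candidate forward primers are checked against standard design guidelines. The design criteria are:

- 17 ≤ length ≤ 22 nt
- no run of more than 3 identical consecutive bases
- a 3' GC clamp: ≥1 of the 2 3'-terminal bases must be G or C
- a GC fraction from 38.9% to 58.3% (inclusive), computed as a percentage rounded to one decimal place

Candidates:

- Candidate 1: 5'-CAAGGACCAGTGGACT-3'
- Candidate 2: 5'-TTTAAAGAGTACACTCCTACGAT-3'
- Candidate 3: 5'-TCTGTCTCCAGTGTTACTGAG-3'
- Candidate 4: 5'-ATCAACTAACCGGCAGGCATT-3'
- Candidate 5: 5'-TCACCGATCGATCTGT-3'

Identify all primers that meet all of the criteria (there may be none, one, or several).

Candidate 3 only.

Candidate 1 (16 nt, A=5 T=2 G=5 C=4): length 16, outside 17–22 ✗; longest run = 2 ✓; 3' end CT has 1 G/C ✓; GC 9/16 = 56.3% ✓ — fails.
Candidate 2 (23 nt, A=8 T=7 G=3 C=5): length 23, outside 17–22 ✗; longest run = 3 ✓; 3' end AT has 0 G/C, need ≥1 ✗; GC 8/23 = 34.8%, outside 38.9–58.3% ✗ — fails.
Candidate 3 (21 nt, A=3 T=8 G=5 C=5): length 21 ✓; longest run = 2 ✓; 3' end AG has 1 G/C ✓; GC 10/21 = 47.6% ✓ — passes.
Candidate 4 (21 nt, A=7 T=4 G=4 C=6): length 21 ✓; longest run = 2 ✓; 3' end TT has 0 G/C, need ≥1 ✗; GC 10/21 = 47.6% ✓ — fails.
Candidate 5 (16 nt, A=3 T=5 G=3 C=5): length 16, outside 17–22 ✗; longest run = 2 ✓; 3' end GT has 1 G/C ✓; GC 8/16 = 50.0% ✓ — fails.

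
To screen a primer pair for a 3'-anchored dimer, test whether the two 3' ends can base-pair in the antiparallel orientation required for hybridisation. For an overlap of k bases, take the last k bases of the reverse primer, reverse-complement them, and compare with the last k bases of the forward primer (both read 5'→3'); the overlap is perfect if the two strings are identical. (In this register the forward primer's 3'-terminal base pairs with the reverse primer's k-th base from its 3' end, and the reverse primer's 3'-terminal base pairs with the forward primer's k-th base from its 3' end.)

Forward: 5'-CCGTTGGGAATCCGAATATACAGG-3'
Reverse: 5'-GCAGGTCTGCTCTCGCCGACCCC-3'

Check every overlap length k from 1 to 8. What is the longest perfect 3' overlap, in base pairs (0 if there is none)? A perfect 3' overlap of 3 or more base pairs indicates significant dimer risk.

Longest perfect overlap: 2 complementary base pairs; below the dimer-risk threshold (threshold 3).

Last 8 bases (5'→3') — forward …TATACAGG, reverse …CCGACCCC.
Reverse complement of the reverse primer's last 8 bases: GGGGTCGG; its first k bases are the reverse complement of the reverse primer's last k bases, so a perfect k-base overlap needs the forward primer's last k bases to equal them.
Comparing (forward last k vs required): k=1: G vs G ✓; k=2: GG vs GG ✓; k=3: AGG vs GGG ✗; k=4: CAGG vs GGGG ✗; k=5: ACAGG vs GGGGT ✗; k=6: TACAGG vs GGGGTC ✗; k=7: ATACAGG vs GGGGTCG ✗; k=8: TATACAGG vs GGGGTCGG ✗.
Perfect overlaps at k = 1, 2; the largest is 2.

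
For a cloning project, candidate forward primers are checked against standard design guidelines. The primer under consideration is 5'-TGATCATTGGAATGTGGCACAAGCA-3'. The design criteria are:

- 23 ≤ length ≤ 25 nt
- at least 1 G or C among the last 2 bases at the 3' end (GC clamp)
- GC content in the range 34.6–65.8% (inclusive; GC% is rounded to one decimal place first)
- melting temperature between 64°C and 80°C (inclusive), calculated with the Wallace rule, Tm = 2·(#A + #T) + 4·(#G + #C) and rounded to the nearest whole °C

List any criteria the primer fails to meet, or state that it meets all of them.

Meets all criteria.

Base counts: A=8, T=6, G=7, C=4 (length 25).
length: length 25 ✓
GC clamp: 3' end CA has 1 G/C ✓
GC content: GC 11/25 = 44.0% ✓
Tm: Tm = 2·14 + 4·11 = 72°C ✓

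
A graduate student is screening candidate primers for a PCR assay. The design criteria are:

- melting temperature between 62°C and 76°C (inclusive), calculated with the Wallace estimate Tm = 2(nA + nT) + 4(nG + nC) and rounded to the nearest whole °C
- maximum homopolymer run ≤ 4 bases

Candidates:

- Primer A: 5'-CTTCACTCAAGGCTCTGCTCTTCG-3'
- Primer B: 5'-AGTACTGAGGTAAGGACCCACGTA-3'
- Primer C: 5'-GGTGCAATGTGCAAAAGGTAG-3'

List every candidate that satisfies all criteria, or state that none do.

Primer A (24 nt, A=3 T=8 G=4 C=9): Tm = 2·11 + 4·13 = 74°C ✓; longest run = 2 ✓ — passes.
Primer B (24 nt, A=8 T=4 G=7 C=5): Tm = 2·12 + 4·12 = 72°C ✓; longest run = 3 ✓ — passes.
Primer C (21 nt, A=7 T=4 G=8 C=2): Tm = 2·11 + 4·10 = 62°C ✓; longest run = 4 ✓ — passes.

Primer A, Primer B and Primer C.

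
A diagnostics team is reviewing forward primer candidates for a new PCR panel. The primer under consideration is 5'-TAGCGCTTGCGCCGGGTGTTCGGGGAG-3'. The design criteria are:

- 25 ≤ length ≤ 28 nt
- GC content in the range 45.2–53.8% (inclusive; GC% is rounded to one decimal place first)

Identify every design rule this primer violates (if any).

Fails: GC content.

Base counts: A=2, T=6, G=13, C=6 (length 27).
length: length 27 ✓
GC content: GC 19/27 = 70.4%, outside 45.2–53.8% ✗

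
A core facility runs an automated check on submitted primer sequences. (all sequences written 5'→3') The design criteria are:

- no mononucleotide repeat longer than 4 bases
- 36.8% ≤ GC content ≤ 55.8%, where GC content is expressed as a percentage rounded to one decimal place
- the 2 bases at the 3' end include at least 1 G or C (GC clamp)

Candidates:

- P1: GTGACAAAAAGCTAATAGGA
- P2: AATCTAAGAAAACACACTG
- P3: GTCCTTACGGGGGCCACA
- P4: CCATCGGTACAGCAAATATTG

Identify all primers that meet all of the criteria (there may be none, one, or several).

P1 (20 nt, A=10 T=3 G=5 C=2): longest run = 5, exceeds 4 ✗; GC 7/20 = 35.0%, outside 36.8–55.8% ✗; 3' end GA has 1 G/C ✓ — fails.
P2 (19 nt, A=10 T=3 G=2 C=4): longest run = 4 ✓; GC 6/19 = 31.6%, outside 36.8–55.8% ✗; 3' end TG has 1 G/C ✓ — fails.
P3 (18 nt, A=3 T=3 G=6 C=6): longest run = 5, exceeds 4 ✗; GC 12/18 = 66.7%, outside 36.8–55.8% ✗; 3' end CA has 1 G/C ✓ — fails.
P4 (21 nt, A=7 T=5 G=4 C=5): longest run = 3 ✓; GC 9/21 = 42.9% ✓; 3' end TG has 1 G/C ✓ — passes.

P4 only.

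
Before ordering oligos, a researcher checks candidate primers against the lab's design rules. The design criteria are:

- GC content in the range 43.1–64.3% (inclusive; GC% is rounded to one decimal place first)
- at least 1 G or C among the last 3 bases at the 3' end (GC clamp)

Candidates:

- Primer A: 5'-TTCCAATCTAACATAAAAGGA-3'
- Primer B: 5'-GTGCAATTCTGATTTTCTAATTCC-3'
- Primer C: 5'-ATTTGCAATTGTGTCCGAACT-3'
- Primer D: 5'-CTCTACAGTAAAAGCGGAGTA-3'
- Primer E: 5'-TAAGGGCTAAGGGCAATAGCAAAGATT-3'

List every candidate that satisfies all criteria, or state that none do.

None of the candidates satisfy all criteria.

Primer A (21 nt, A=10 T=5 G=2 C=4): GC 6/21 = 28.6%, outside 43.1–64.3% ✗; 3' end GGA has 2 G/C ✓ — fails.
Primer B (24 nt, A=5 T=11 G=3 C=5): GC 8/24 = 33.3%, outside 43.1–64.3% ✗; 3' end TCC has 2 G/C ✓ — fails.
Primer C (21 nt, A=5 T=8 G=4 C=4): GC 8/21 = 38.1%, outside 43.1–64.3% ✗; 3' end ACT has 1 G/C ✓ — fails.
Primer D (21 nt, A=8 T=4 G=5 C=4): GC 9/21 = 42.9%, outside 43.1–64.3% ✗; 3' end GTA has 1 G/C ✓ — fails.
Primer E (27 nt, A=11 T=5 G=8 C=3): GC 11/27 = 40.7%, outside 43.1–64.3% ✗; 3' end ATT has 0 G/C, need ≥1 ✗ — fails.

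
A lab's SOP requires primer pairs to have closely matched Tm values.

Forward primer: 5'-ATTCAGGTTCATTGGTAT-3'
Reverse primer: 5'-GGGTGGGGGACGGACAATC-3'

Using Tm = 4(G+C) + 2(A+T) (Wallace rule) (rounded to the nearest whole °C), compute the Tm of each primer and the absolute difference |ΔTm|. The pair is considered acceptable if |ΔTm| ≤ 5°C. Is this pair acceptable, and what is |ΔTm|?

|ΔTm| = 16°C; the pair is not acceptable.

Forward: A=4 T=8 G=4 C=2 → Tm = 2·12 + 4·6 = 48°C.
Reverse: A=4 T=2 G=10 C=3 → Tm = 2·6 + 4·13 = 64°C.
|ΔTm| = |48 − 64| = 16°C, > 5°C.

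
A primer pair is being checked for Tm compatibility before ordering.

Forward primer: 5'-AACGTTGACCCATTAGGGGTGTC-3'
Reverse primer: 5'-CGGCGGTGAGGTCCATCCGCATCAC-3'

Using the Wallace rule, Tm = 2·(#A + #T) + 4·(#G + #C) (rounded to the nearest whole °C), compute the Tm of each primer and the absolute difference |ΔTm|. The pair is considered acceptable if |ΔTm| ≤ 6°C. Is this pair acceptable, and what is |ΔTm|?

|ΔTm| = 14°C; the pair is not acceptable.

Forward: A=5 T=6 G=7 C=5 → Tm = 2·11 + 4·12 = 70°C.
Reverse: A=4 T=4 G=8 C=9 → Tm = 2·8 + 4·17 = 84°C.
|ΔTm| = |70 − 84| = 14°C, > 6°C.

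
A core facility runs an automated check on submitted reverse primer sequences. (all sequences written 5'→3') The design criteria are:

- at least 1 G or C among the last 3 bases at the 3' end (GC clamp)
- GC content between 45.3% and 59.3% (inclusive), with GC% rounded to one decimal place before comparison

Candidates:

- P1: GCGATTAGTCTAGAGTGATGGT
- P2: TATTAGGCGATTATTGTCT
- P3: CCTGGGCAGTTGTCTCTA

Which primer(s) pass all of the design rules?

P1 (22 nt, A=5 T=7 G=8 C=2): 3' end GGT has 2 G/C ✓; GC 10/22 = 45.5% ✓ — passes.
P2 (19 nt, A=4 T=9 G=4 C=2): 3' end TCT has 1 G/C ✓; GC 6/19 = 31.6%, outside 45.3–59.3% ✗ — fails.
P3 (18 nt, A=2 T=6 G=5 C=5): 3' end CTA has 1 G/C ✓; GC 10/18 = 55.6% ✓ — passes.

P1 and P3.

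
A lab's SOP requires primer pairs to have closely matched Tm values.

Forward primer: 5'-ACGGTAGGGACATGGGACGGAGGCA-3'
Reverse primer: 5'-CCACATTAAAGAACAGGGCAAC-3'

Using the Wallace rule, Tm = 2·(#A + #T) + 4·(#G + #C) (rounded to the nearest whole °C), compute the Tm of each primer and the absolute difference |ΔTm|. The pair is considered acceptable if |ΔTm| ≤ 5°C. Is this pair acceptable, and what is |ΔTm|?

|ΔTm| = 18°C; the pair is not acceptable.

Forward: A=7 T=2 G=12 C=4 → Tm = 2·9 + 4·16 = 82°C.
Reverse: A=10 T=2 G=4 C=6 → Tm = 2·12 + 4·10 = 64°C.
|ΔTm| = |82 − 64| = 18°C, > 5°C.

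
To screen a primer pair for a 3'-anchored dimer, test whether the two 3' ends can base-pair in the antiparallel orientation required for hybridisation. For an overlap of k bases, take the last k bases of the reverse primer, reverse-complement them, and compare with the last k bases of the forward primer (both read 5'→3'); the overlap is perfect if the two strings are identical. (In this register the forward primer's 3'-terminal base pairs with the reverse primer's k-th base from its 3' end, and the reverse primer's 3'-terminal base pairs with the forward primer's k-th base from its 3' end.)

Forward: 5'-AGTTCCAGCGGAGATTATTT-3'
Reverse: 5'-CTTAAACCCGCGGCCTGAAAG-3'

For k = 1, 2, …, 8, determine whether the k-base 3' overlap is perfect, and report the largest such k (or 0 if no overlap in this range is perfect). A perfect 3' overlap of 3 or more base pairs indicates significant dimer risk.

Last 8 bases (5'→3') — forward …GATTATTT, reverse …CCTGAAAG.
Reverse complement of the reverse primer's last 8 bases: CTTTCAGG; its first k bases are the reverse complement of the reverse primer's last k bases, so a perfect k-base overlap needs the forward primer's last k bases to equal them.
Comparing (forward last k vs required): k=1: T vs C ✗; k=2: TT vs CT ✗; k=3: TTT vs CTT ✗; k=4: ATTT vs CTTT ✗; k=5: TATTT vs CTTTC ✗; k=6: TTATTT vs CTTTCA ✗; k=7: ATTATTT vs CTTTCAG ✗; k=8: GATTATTT vs CTTTCAGG ✗.
No overlap length from 1 to 8 is perfect, so the longest perfect 3' overlap is 0.

Longest perfect overlap: 0 complementary base pairs; below the dimer-risk threshold (threshold 3).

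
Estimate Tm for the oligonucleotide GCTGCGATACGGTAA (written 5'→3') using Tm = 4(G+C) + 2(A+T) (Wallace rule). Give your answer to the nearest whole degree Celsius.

46°C

Base counts: A=4, T=3, G=5, C=3 (length 15).
Tm = 2·(4+3) + 4·(5+3) = 2·7 + 4·8 = 14 + 32 = 46°C.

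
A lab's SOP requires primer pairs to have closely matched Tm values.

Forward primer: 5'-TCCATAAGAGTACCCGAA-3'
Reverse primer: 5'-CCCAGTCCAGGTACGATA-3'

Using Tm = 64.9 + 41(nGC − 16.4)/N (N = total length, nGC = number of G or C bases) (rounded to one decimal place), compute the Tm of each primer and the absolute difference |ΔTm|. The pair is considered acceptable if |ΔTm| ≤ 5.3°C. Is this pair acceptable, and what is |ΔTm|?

Forward: G+C = 8, N = 18 → Tm = 64.9 + 41·(8 − 16.4)/18 = 45.8°C.
Reverse: G+C = 10, N = 18 → Tm = 64.9 + 41·(10 − 16.4)/18 = 50.3°C.
|ΔTm| = |45.8 − 50.3| = 4.5°C, ≤ 5.3°C.

|ΔTm| = 4.5°C; the pair is acceptable.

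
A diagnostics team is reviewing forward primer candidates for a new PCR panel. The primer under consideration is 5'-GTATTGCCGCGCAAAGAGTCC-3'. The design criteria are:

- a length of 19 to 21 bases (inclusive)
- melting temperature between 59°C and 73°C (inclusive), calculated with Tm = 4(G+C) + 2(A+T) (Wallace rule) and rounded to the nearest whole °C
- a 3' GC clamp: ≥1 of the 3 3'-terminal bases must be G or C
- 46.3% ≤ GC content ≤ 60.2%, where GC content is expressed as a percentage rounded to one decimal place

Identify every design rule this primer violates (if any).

Base counts: A=5, T=4, G=6, C=6 (length 21).
length: length 21 ✓
Tm: Tm = 2·9 + 4·12 = 66°C ✓
GC clamp: 3' end TCC has 2 G/C ✓
GC content: GC 12/21 = 57.1% ✓

Meets all criteria.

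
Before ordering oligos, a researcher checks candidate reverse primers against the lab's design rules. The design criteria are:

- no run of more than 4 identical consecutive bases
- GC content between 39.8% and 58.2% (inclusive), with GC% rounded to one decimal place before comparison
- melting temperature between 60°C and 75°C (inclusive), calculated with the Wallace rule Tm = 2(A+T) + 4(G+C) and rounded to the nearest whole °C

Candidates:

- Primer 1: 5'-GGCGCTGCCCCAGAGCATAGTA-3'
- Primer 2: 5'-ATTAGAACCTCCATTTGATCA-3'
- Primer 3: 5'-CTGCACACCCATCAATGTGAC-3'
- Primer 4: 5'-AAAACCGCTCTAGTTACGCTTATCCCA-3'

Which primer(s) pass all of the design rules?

Primer 3 only.

Primer 1 (22 nt, A=5 T=3 G=7 C=7): longest run = 4 ✓; GC 14/22 = 63.6%, outside 39.8–58.2% ✗; Tm = 2·8 + 4·14 = 72°C ✓ — fails.
Primer 2 (21 nt, A=7 T=7 G=2 C=5): longest run = 3 ✓; GC 7/21 = 33.3%, outside 39.8–58.2% ✗; Tm = 2·14 + 4·7 = 56°C, outside 60–75°C ✗ — fails.
Primer 3 (21 nt, A=6 T=4 G=3 C=8): longest run = 3 ✓; GC 11/21 = 52.4% ✓; Tm = 2·10 + 4·11 = 64°C ✓ — passes.
Primer 4 (27 nt, A=8 T=7 G=3 C=9): longest run = 4 ✓; GC 12/27 = 44.4% ✓; Tm = 2·15 + 4·12 = 78°C, outside 60–75°C ✗ — fails.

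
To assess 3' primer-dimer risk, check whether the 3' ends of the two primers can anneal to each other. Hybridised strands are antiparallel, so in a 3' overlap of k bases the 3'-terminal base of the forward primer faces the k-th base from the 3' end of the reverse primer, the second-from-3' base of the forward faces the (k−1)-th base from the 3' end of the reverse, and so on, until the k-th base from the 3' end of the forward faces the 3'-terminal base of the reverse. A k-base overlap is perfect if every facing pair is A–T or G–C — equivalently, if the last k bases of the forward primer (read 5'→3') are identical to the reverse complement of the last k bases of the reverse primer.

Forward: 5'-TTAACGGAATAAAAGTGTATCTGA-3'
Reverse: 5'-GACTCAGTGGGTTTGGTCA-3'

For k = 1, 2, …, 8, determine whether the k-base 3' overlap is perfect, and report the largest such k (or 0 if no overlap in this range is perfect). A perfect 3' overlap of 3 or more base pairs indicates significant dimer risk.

Longest perfect overlap: 3 complementary base pairs; significant dimer risk (threshold 3).

Last 8 bases (5'→3') — forward …GTATCTGA, reverse …TTTGGTCA.
Reverse complement of the reverse primer's last 8 bases: TGACCAAA; its first k bases are the reverse complement of the reverse primer's last k bases, so a perfect k-base overlap needs the forward primer's last k bases to equal them.
Comparing (forward last k vs required): k=1: A vs T ✗; k=2: GA vs TG ✗; k=3: TGA vs TGA ✓; k=4: CTGA vs TGAC ✗; k=5: TCTGA vs TGACC ✗; k=6: ATCTGA vs TGACCA ✗; k=7: TATCTGA vs TGACCAA ✗; k=8: GTATCTGA vs TGACCAAA ✗.
Only k = 3 is perfect, so the longest perfect 3' overlap is 3.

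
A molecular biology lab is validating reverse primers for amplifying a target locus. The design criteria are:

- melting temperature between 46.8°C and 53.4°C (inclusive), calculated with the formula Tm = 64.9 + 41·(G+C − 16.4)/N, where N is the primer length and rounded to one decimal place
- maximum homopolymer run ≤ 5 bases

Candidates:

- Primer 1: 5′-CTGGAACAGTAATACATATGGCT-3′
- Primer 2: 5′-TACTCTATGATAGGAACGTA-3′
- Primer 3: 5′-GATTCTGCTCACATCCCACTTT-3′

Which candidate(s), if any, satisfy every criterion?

Primer 1 (23 nt, A=8 T=6 G=5 C=4): Tm = 64.9 + 41·(9 − 16.4)/23 = 51.7°C ✓; longest run = 2 ✓ — passes.
Primer 2 (20 nt, A=7 T=6 G=4 C=3): Tm = 64.9 + 41·(7 − 16.4)/20 = 45.6°C, outside 46.8–53.4°C ✗; longest run = 2 ✓ — fails.
Primer 3 (22 nt, A=4 T=8 G=2 C=8): Tm = 64.9 + 41·(10 − 16.4)/22 = 53.0°C ✓; longest run = 3 ✓ — passes.

Primer 1 and Primer 3.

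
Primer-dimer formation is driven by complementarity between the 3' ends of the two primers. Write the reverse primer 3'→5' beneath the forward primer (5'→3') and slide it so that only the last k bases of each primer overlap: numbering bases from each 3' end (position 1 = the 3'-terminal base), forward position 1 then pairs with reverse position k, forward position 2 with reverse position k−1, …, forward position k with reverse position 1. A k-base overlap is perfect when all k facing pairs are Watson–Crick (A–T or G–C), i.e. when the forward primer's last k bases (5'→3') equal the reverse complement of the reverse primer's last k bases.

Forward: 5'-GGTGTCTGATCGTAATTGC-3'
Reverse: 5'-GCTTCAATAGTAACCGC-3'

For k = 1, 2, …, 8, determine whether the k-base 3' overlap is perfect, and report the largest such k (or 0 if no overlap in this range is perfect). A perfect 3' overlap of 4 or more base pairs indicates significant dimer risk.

Last 8 bases (5'→3') — forward …GTAATTGC, reverse …GTAACCGC.
Reverse complement of the reverse primer's last 8 bases: GCGGTTAC; its first k bases are the reverse complement of the reverse primer's last k bases, so a perfect k-base overlap needs the forward primer's last k bases to equal them.
Comparing (forward last k vs required): k=1: C vs G ✗; k=2: GC vs GC ✓; k=3: TGC vs GCG ✗; k=4: TTGC vs GCGG ✗; k=5: ATTGC vs GCGGT ✗; k=6: AATTGC vs GCGGTT ✗; k=7: TAATTGC vs GCGGTTA ✗; k=8: GTAATTGC vs GCGGTTAC ✗.
Only k = 2 is perfect, so the longest perfect 3' overlap is 2.

Longest perfect overlap: 2 complementary base pairs; below the dimer-risk threshold (threshold 4).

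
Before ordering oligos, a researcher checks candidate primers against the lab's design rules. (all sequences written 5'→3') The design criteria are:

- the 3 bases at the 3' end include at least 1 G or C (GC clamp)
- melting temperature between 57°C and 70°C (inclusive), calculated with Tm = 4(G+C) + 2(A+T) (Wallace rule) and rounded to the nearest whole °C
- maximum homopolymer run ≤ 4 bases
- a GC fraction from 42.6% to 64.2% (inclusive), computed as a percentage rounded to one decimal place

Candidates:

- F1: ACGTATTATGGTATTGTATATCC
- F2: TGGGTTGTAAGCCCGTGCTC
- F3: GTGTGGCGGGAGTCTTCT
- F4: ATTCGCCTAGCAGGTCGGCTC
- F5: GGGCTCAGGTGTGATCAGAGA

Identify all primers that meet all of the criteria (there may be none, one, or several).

F2, F3, F4 and F5.

F1 (23 nt, A=6 T=10 G=4 C=3): 3' end TCC has 2 G/C ✓; Tm = 2·16 + 4·7 = 60°C ✓; longest run = 2 ✓; GC 7/23 = 30.4%, outside 42.6–64.2% ✗ — fails.
F2 (20 nt, A=2 T=6 G=7 C=5): 3' end CTC has 2 G/C ✓; Tm = 2·8 + 4·12 = 64°C ✓; longest run = 3 ✓; GC 12/20 = 60.0% ✓ — passes.
F3 (18 nt, A=1 T=6 G=8 C=3): 3' end TCT has 1 G/C ✓; Tm = 2·7 + 4·11 = 58°C ✓; longest run = 3 ✓; GC 11/18 = 61.1% ✓ — passes.
F4 (21 nt, A=3 T=5 G=6 C=7): 3' end CTC has 2 G/C ✓; Tm = 2·8 + 4·13 = 68°C ✓; longest run = 2 ✓; GC 13/21 = 61.9% ✓ — passes.
F5 (21 nt, A=5 T=4 G=9 C=3): 3' end AGA has 1 G/C ✓; Tm = 2·9 + 4·12 = 66°C ✓; longest run = 3 ✓; GC 12/21 = 57.1% ✓ — passes.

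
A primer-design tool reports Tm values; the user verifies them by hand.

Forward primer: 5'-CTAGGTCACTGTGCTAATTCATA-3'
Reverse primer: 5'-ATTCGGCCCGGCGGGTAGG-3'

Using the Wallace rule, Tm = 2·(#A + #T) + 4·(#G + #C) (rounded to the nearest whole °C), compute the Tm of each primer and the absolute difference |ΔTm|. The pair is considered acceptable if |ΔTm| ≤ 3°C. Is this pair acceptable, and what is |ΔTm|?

Forward: A=6 T=8 G=4 C=5 → Tm = 2·14 + 4·9 = 64°C.
Reverse: A=2 T=3 G=9 C=5 → Tm = 2·5 + 4·14 = 66°C.
|ΔTm| = |64 − 66| = 2°C, ≤ 3°C.

|ΔTm| = 2°C; the pair is acceptable.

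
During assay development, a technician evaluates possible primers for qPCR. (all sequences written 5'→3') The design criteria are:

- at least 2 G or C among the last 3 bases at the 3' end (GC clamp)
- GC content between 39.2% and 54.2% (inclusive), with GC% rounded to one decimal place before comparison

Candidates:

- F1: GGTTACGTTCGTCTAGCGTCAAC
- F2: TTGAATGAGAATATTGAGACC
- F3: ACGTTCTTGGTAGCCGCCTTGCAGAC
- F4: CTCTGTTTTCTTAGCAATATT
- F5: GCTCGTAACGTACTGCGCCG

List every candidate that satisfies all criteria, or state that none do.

F1 (23 nt, A=4 T=7 G=6 C=6): 3' end AAC has 1 G/C, need ≥2 ✗; GC 12/23 = 52.2% ✓ — fails.
F2 (21 nt, A=8 T=6 G=5 C=2): 3' end ACC has 2 G/C ✓; GC 7/21 = 33.3%, outside 39.2–54.2% ✗ — fails.
F3 (26 nt, A=4 T=7 G=7 C=8): 3' end GAC has 2 G/C ✓; GC 15/26 = 57.7%, outside 39.2–54.2% ✗ — fails.
F4 (21 nt, A=4 T=11 G=2 C=4): 3' end ATT has 0 G/C, need ≥2 ✗; GC 6/21 = 28.6%, outside 39.2–54.2% ✗ — fails.
F5 (20 nt, A=3 T=4 G=6 C=7): 3' end CCG has 3 G/C ✓; GC 13/20 = 65.0%, outside 39.2–54.2% ✗ — fails.

None of the candidates satisfy all criteria.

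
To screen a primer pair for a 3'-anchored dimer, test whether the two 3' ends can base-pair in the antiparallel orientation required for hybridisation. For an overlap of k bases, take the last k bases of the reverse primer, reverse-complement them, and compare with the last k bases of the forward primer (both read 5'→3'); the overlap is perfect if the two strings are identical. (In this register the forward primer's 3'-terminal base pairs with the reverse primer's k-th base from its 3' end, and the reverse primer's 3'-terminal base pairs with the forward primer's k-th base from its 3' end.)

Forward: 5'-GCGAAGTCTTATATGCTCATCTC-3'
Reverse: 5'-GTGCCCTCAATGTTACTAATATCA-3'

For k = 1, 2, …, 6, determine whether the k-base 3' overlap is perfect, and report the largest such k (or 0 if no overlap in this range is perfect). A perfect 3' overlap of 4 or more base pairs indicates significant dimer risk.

Last 6 bases (5'→3') — forward …CATCTC, reverse …ATATCA.
Reverse complement of the reverse primer's last 6 bases: TGATAT; its first k bases are the reverse complement of the reverse primer's last k bases, so a perfect k-base overlap needs the forward primer's last k bases to equal them.
Comparing (forward last k vs required): k=1: C vs T ✗; k=2: TC vs TG ✗; k=3: CTC vs TGA ✗; k=4: TCTC vs TGAT ✗; k=5: ATCTC vs TGATA ✗; k=6: CATCTC vs TGATAT ✗.
No overlap length from 1 to 6 is perfect, so the longest perfect 3' overlap is 0.

Longest perfect overlap: 0 complementary base pairs; below the dimer-risk threshold (threshold 4).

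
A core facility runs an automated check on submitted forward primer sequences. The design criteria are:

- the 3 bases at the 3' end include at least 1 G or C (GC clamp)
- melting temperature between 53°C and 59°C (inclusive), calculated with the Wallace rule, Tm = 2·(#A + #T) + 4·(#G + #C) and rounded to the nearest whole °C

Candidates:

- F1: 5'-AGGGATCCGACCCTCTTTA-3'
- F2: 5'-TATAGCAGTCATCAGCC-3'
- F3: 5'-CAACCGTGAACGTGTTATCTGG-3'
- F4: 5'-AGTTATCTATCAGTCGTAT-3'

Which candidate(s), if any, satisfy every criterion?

F1 (19 nt, A=4 T=5 G=4 C=6): 3' end TTA has 0 G/C, need ≥1 ✗; Tm = 2·9 + 4·10 = 58°C ✓ — fails.
F2 (17 nt, A=5 T=4 G=3 C=5): 3' end GCC has 3 G/C ✓; Tm = 2·9 + 4·8 = 50°C, outside 53–59°C ✗ — fails.
F3 (22 nt, A=5 T=6 G=6 C=5): 3' end TGG has 2 G/C ✓; Tm = 2·11 + 4·11 = 66°C, outside 53–59°C ✗ — fails.
F4 (19 nt, A=5 T=8 G=3 C=3): 3' end TAT has 0 G/C, need ≥1 ✗; Tm = 2·13 + 4·6 = 50°C, outside 53–59°C ✗ — fails.

None of the candidates satisfy all criteria.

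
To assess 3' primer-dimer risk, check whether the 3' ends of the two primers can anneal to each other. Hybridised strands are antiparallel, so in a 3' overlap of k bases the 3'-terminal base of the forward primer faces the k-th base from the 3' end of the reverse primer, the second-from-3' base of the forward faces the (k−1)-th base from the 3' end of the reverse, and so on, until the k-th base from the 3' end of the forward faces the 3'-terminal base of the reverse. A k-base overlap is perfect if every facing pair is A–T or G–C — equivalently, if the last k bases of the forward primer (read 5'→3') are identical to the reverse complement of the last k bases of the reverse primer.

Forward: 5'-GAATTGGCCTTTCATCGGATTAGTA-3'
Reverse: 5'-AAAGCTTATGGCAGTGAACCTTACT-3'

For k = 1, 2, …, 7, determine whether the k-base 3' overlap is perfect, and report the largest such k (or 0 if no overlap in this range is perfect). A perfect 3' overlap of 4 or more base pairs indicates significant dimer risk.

Longest perfect overlap: 4 complementary base pairs; significant dimer risk (threshold 4).

Last 7 bases (5'→3') — forward …ATTAGTA, reverse …CCTTACT.
Reverse complement of the reverse primer's last 7 bases: AGTAAGG; its first k bases are the reverse complement of the reverse primer's last k bases, so a perfect k-base overlap needs the forward primer's last k bases to equal them.
Comparing (forward last k vs required): k=1: A vs A ✓; k=2: TA vs AG ✗; k=3: GTA vs AGT ✗; k=4: AGTA vs AGTA ✓; k=5: TAGTA vs AGTAA ✗; k=6: TTAGTA vs AGTAAG ✗; k=7: ATTAGTA vs AGTAAGG ✗.
Perfect overlaps at k = 1, 4; the largest is 4.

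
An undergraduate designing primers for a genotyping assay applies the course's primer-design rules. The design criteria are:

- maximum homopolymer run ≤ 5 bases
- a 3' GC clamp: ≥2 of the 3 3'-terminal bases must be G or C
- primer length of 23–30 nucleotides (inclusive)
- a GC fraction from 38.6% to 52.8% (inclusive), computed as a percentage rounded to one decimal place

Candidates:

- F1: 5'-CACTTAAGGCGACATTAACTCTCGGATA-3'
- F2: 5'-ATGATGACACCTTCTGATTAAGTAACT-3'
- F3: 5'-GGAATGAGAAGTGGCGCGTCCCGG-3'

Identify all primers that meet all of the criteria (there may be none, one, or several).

None of the candidates satisfy all criteria.

F1 (28 nt, A=9 T=7 G=5 C=7): longest run = 2 ✓; 3' end ATA has 0 G/C, need ≥2 ✗; length 28 ✓; GC 12/28 = 42.9% ✓ — fails.
F2 (27 nt, A=9 T=9 G=4 C=5): longest run = 2 ✓; 3' end ACT has 1 G/C, need ≥2 ✗; length 27 ✓; GC 9/27 = 33.3%, outside 38.6–52.8% ✗ — fails.
F3 (24 nt, A=5 T=3 G=11 C=5): longest run = 3 ✓; 3' end CGG has 3 G/C ✓; length 24 ✓; GC 16/24 = 66.7%, outside 38.6–52.8% ✗ — fails.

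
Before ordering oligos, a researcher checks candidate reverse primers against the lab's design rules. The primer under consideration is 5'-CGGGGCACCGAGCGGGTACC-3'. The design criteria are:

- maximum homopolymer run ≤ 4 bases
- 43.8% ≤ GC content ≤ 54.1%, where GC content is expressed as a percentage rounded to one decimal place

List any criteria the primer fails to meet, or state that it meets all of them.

Fails: GC content.

Base counts: A=3, T=1, G=9, C=7 (length 20).
homopolymer run: longest run = 4 ✓
GC content: GC 16/20 = 80.0%, outside 43.8–54.1% ✗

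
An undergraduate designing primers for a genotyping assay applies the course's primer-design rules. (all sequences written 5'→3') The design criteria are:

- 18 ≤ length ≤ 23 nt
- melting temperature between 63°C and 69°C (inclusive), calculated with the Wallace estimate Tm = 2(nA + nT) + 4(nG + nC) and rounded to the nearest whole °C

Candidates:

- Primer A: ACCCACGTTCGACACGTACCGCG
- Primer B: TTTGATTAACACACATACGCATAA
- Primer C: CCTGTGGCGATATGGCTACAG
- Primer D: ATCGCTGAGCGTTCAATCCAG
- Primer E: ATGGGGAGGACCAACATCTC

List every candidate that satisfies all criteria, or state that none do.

Primer C and Primer D.

Primer A (23 nt, A=5 T=3 G=5 C=10): length 23 ✓; Tm = 2·8 + 4·15 = 76°C, outside 63–69°C ✗ — fails.
Primer B (24 nt, A=10 T=7 G=2 C=5): length 24, outside 18–23 ✗; Tm = 2·17 + 4·7 = 62°C, outside 63–69°C ✗ — fails.
Primer C (21 nt, A=4 T=5 G=7 C=5): length 21 ✓; Tm = 2·9 + 4·12 = 66°C ✓ — passes.
Primer D (21 nt, A=5 T=5 G=5 C=6): length 21 ✓; Tm = 2·10 + 4·11 = 64°C ✓ — passes.
Primer E (20 nt, A=6 T=3 G=6 C=5): length 20 ✓; Tm = 2·9 + 4·11 = 62°C, outside 63–69°C ✗ — fails.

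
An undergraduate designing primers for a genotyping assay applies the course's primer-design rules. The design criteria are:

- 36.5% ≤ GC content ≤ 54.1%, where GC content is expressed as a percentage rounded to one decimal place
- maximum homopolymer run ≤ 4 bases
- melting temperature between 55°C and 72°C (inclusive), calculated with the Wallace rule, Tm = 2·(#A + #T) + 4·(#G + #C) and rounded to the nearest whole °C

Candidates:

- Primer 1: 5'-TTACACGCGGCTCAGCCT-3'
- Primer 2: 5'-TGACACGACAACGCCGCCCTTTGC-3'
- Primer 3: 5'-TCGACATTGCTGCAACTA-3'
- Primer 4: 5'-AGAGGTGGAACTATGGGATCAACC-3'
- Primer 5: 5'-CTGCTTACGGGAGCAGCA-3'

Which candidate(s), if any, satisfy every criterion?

Primer 4 only.

Primer 1 (18 nt, A=3 T=4 G=4 C=7): GC 11/18 = 61.1%, outside 36.5–54.1% ✗; longest run = 2 ✓; Tm = 2·7 + 4·11 = 58°C ✓ — fails.
Primer 2 (24 nt, A=5 T=4 G=5 C=10): GC 15/24 = 62.5%, outside 36.5–54.1% ✗; longest run = 3 ✓; Tm = 2·9 + 4·15 = 78°C, outside 55–72°C ✗ — fails.
Primer 3 (18 nt, A=5 T=5 G=3 C=5): GC 8/18 = 44.4% ✓; longest run = 2 ✓; Tm = 2·10 + 4·8 = 52°C, outside 55–72°C ✗ — fails.
Primer 4 (24 nt, A=8 T=4 G=8 C=4): GC 12/24 = 50.0% ✓; longest run = 3 ✓; Tm = 2·12 + 4·12 = 72°C ✓ — passes.
Primer 5 (18 nt, A=4 T=3 G=6 C=5): GC 11/18 = 61.1%, outside 36.5–54.1% ✗; longest run = 3 ✓; Tm = 2·7 + 4·11 = 58°C ✓ — fails.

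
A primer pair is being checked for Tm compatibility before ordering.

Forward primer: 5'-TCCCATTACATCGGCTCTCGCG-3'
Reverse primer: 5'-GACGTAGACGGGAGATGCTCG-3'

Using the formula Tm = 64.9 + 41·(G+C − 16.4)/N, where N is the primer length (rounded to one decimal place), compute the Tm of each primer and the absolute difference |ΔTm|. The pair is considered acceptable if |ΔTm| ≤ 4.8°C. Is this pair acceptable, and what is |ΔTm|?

Forward: G+C = 13, N = 22 → Tm = 64.9 + 41·(13 − 16.4)/22 = 58.6°C.
Reverse: G+C = 13, N = 21 → Tm = 64.9 + 41·(13 − 16.4)/21 = 58.3°C.
|ΔTm| = |58.6 − 58.3| = 0.3°C, ≤ 4.8°C.

|ΔTm| = 0.3°C; the pair is acceptable.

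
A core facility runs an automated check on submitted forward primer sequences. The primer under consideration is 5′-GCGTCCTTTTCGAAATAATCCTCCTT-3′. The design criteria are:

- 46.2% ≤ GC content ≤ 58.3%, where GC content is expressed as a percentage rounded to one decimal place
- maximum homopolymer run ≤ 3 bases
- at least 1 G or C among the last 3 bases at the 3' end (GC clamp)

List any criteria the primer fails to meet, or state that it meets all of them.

Base counts: A=5, T=10, G=3, C=8 (length 26).
GC content: GC 11/26 = 42.3%, outside 46.2–58.3% ✗
homopolymer run: longest run = 4, exceeds 3 ✗
GC clamp: 3' end CTT has 1 G/C ✓

Fails: GC content, homopolymer run.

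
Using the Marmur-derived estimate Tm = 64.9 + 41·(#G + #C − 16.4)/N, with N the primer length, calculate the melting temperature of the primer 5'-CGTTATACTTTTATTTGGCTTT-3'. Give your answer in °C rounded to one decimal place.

45.5°C

Base counts: A=3, T=13, G=3, C=3; G+C = 6, N = 22.
Tm = 64.9 + 41·(6 − 16.4)/22 = 64.9 + -426.40/22 = 45.5°C.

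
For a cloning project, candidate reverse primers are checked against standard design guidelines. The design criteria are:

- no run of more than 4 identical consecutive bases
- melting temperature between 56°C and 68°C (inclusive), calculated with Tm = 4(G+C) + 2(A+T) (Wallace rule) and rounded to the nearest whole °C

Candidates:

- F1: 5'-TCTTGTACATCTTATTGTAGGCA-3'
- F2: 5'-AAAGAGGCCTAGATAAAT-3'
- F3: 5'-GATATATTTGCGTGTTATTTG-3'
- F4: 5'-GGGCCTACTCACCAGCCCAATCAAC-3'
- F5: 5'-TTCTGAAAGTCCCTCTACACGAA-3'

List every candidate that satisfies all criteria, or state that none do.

F1 and F5.

F1 (23 nt, A=5 T=10 G=4 C=4): longest run = 2 ✓; Tm = 2·15 + 4·8 = 62°C ✓ — passes.
F2 (18 nt, A=9 T=3 G=4 C=2): longest run = 3 ✓; Tm = 2·12 + 4·6 = 48°C, outside 56–68°C ✗ — fails.
F3 (21 nt, A=4 T=11 G=5 C=1): longest run = 3 ✓; Tm = 2·15 + 4·6 = 54°C, outside 56–68°C ✗ — fails.
F4 (25 nt, A=7 T=3 G=4 C=11): longest run = 3 ✓; Tm = 2·10 + 4·15 = 80°C, outside 56–68°C ✗ — fails.
F5 (23 nt, A=7 T=6 G=3 C=7): longest run = 3 ✓; Tm = 2·13 + 4·10 = 66°C ✓ — passes.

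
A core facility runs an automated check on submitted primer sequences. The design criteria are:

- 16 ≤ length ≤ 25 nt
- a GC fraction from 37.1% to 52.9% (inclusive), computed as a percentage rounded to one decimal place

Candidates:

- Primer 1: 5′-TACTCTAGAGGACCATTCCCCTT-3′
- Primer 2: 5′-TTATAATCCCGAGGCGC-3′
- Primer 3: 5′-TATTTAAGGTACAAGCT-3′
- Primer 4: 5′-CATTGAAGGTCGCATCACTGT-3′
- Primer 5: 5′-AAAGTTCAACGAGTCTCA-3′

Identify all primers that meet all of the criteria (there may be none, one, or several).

Primer 1 (23 nt, A=5 T=7 G=3 C=8): length 23 ✓; GC 11/23 = 47.8% ✓ — passes.
Primer 2 (17 nt, A=4 T=4 G=4 C=5): length 17 ✓; GC 9/17 = 52.9% ✓ — passes.
Primer 3 (17 nt, A=6 T=6 G=3 C=2): length 17 ✓; GC 5/17 = 29.4%, outside 37.1–52.9% ✗ — fails.
Primer 4 (21 nt, A=5 T=6 G=5 C=5): length 21 ✓; GC 10/21 = 47.6% ✓ — passes.
Primer 5 (18 nt, A=7 T=4 G=3 C=4): length 18 ✓; GC 7/18 = 38.9% ✓ — passes.

Primer 1, Primer 2, Primer 4 and Primer 5.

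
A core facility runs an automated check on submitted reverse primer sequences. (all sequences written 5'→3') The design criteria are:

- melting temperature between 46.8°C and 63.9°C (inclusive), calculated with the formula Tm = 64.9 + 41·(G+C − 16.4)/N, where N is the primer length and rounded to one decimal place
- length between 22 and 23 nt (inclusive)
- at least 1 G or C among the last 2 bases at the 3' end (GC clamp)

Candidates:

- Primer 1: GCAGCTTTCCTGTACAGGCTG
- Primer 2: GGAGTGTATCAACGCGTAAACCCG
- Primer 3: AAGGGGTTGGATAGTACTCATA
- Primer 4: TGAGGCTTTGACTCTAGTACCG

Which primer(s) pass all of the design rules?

Primer 4 only.

Primer 1 (21 nt, A=3 T=6 G=6 C=6): Tm = 64.9 + 41·(12 − 16.4)/21 = 56.3°C ✓; length 21, outside 22–23 ✗; 3' end TG has 1 G/C ✓ — fails.
Primer 2 (24 nt, A=7 T=4 G=7 C=6): Tm = 64.9 + 41·(13 − 16.4)/24 = 59.1°C ✓; length 24, outside 22–23 ✗; 3' end CG has 2 G/C ✓ — fails.
Primer 3 (22 nt, A=7 T=6 G=7 C=2): Tm = 64.9 + 41·(9 − 16.4)/22 = 51.1°C ✓; length 22 ✓; 3' end TA has 0 G/C, need ≥1 ✗ — fails.
Primer 4 (22 nt, A=4 T=7 G=6 C=5): Tm = 64.9 + 41·(11 − 16.4)/22 = 54.8°C ✓; length 22 ✓; 3' end CG has 2 G/C ✓ — passes.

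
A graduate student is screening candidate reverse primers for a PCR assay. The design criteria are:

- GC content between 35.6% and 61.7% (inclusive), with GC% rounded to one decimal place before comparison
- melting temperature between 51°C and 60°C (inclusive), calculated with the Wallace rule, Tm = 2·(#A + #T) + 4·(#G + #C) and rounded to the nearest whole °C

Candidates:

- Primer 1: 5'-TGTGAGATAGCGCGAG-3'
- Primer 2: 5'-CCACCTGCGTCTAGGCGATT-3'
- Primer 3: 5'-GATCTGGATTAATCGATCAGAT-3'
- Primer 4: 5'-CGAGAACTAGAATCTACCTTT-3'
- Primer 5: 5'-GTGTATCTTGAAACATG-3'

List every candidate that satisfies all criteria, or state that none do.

Primer 1 (16 nt, A=4 T=3 G=7 C=2): GC 9/16 = 56.3% ✓; Tm = 2·7 + 4·9 = 50°C, outside 51–60°C ✗ — fails.
Primer 2 (20 nt, A=3 T=5 G=5 C=7): GC 12/20 = 60.0% ✓; Tm = 2·8 + 4·12 = 64°C, outside 51–60°C ✗ — fails.
Primer 3 (22 nt, A=7 T=7 G=5 C=3): GC 8/22 = 36.4% ✓; Tm = 2·14 + 4·8 = 60°C ✓ — passes.
Primer 4 (21 nt, A=7 T=6 G=3 C=5): GC 8/21 = 38.1% ✓; Tm = 2·13 + 4·8 = 58°C ✓ — passes.
Primer 5 (17 nt, A=5 T=6 G=4 C=2): GC 6/17 = 35.3%, outside 35.6–61.7% ✗; Tm = 2·11 + 4·6 = 46°C, outside 51–60°C ✗ — fails.

Primer 3 and Primer 4.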